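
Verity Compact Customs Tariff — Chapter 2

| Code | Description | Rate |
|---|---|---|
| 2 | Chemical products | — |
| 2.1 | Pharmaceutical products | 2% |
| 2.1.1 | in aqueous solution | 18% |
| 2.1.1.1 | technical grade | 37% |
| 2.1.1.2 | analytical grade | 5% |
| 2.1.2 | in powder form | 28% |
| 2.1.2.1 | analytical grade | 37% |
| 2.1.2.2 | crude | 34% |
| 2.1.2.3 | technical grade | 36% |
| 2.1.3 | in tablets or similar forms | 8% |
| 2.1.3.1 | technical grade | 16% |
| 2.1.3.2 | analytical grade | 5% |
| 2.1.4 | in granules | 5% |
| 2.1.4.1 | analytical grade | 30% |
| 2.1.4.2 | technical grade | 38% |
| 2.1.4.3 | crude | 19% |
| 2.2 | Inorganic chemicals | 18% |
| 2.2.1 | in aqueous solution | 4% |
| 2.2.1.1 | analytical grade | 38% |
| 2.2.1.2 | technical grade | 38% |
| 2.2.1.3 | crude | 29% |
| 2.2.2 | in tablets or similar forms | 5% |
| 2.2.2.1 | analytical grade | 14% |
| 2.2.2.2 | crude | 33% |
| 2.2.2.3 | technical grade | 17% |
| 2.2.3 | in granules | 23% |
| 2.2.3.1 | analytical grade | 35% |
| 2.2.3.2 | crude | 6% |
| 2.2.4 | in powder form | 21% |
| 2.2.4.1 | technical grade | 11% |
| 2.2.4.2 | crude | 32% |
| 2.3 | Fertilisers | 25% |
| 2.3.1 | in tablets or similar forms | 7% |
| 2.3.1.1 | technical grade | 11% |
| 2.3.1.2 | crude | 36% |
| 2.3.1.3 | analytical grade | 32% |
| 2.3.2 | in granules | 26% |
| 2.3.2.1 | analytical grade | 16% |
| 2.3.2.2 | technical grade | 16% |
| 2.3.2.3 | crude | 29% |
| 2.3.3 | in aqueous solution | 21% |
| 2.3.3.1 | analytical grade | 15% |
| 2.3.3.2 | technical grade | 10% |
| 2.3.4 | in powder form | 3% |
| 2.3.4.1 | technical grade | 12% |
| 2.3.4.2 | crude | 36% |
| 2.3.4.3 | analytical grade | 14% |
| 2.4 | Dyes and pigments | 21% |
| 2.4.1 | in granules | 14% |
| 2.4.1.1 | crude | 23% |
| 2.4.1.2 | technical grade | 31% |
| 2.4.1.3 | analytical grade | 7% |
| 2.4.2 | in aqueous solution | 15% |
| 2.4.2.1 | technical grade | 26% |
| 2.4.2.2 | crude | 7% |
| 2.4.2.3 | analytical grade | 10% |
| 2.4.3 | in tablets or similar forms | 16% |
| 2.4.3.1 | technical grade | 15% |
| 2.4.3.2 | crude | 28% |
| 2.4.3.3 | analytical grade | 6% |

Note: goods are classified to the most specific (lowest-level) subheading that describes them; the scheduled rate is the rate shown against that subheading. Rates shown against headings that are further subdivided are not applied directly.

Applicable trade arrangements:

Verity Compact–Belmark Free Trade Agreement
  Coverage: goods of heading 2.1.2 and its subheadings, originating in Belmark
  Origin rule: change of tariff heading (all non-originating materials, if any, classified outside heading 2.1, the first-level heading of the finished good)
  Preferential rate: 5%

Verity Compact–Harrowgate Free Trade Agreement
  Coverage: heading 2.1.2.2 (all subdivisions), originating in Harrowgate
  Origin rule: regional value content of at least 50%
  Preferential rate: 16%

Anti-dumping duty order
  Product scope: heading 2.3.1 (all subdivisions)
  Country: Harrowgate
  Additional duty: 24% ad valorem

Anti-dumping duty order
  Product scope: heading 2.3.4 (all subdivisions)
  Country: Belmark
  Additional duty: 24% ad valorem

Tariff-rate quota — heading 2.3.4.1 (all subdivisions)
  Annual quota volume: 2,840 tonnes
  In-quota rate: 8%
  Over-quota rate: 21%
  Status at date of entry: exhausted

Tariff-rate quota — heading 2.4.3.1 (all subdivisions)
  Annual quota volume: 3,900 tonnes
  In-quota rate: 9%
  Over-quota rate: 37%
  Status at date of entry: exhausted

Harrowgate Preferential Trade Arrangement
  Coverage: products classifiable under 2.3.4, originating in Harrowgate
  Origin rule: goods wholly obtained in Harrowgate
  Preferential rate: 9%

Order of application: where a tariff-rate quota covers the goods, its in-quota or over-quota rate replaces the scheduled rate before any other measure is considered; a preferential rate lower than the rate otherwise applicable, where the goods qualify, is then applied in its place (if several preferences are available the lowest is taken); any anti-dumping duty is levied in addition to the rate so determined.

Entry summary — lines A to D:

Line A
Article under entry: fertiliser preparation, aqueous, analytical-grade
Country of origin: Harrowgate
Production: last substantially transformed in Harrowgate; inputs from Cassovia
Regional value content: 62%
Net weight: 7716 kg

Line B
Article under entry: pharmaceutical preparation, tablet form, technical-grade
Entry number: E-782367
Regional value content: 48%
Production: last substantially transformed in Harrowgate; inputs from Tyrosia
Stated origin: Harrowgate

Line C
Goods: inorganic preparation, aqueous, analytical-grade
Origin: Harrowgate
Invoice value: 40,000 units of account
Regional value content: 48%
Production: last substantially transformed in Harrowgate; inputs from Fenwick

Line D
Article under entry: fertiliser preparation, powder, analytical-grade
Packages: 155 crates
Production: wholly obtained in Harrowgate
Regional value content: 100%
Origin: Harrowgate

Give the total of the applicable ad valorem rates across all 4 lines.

78%

Line A: fertiliser → 2.3; aqueous → 2.3.3; analytical-grade → 2.3.3.1. Scheduled 15%. Harrowgate agreement on 2.1.2.2: 2.3.3.1 not covered; Harrowgate agreement on 2.3.4: 2.3.3.1 not covered. → 15%.
Line B: pharmaceutical → 2.1; tablet form → 2.1.3; technical-grade → 2.1.3.1. Scheduled 16%. Harrowgate agreement on 2.1.2.2: 2.1.3.1 not covered; Harrowgate agreement on 2.3.4: 2.1.3.1 not covered. → 16%.
Line C: inorganic → 2.2; aqueous → 2.2.1; analytical-grade → 2.2.1.1. Scheduled 38%. Harrowgate agreement on 2.1.2.2: 2.2.1.1 not covered; Harrowgate agreement on 2.3.4: 2.2.1.1 not covered. → 38%.
Line D: fertiliser → 2.3; powder → 2.3.4; analytical-grade → 2.3.4.3. Scheduled 14%. Harrowgate agreement on 2.1.2.2: 2.3.4.3 not covered; Harrowgate agreement on 2.3.4: wholly obtained → 9% available; preferential 9%. → 9%.
Sum: 15% + 16% + 38% + 9% = 78%.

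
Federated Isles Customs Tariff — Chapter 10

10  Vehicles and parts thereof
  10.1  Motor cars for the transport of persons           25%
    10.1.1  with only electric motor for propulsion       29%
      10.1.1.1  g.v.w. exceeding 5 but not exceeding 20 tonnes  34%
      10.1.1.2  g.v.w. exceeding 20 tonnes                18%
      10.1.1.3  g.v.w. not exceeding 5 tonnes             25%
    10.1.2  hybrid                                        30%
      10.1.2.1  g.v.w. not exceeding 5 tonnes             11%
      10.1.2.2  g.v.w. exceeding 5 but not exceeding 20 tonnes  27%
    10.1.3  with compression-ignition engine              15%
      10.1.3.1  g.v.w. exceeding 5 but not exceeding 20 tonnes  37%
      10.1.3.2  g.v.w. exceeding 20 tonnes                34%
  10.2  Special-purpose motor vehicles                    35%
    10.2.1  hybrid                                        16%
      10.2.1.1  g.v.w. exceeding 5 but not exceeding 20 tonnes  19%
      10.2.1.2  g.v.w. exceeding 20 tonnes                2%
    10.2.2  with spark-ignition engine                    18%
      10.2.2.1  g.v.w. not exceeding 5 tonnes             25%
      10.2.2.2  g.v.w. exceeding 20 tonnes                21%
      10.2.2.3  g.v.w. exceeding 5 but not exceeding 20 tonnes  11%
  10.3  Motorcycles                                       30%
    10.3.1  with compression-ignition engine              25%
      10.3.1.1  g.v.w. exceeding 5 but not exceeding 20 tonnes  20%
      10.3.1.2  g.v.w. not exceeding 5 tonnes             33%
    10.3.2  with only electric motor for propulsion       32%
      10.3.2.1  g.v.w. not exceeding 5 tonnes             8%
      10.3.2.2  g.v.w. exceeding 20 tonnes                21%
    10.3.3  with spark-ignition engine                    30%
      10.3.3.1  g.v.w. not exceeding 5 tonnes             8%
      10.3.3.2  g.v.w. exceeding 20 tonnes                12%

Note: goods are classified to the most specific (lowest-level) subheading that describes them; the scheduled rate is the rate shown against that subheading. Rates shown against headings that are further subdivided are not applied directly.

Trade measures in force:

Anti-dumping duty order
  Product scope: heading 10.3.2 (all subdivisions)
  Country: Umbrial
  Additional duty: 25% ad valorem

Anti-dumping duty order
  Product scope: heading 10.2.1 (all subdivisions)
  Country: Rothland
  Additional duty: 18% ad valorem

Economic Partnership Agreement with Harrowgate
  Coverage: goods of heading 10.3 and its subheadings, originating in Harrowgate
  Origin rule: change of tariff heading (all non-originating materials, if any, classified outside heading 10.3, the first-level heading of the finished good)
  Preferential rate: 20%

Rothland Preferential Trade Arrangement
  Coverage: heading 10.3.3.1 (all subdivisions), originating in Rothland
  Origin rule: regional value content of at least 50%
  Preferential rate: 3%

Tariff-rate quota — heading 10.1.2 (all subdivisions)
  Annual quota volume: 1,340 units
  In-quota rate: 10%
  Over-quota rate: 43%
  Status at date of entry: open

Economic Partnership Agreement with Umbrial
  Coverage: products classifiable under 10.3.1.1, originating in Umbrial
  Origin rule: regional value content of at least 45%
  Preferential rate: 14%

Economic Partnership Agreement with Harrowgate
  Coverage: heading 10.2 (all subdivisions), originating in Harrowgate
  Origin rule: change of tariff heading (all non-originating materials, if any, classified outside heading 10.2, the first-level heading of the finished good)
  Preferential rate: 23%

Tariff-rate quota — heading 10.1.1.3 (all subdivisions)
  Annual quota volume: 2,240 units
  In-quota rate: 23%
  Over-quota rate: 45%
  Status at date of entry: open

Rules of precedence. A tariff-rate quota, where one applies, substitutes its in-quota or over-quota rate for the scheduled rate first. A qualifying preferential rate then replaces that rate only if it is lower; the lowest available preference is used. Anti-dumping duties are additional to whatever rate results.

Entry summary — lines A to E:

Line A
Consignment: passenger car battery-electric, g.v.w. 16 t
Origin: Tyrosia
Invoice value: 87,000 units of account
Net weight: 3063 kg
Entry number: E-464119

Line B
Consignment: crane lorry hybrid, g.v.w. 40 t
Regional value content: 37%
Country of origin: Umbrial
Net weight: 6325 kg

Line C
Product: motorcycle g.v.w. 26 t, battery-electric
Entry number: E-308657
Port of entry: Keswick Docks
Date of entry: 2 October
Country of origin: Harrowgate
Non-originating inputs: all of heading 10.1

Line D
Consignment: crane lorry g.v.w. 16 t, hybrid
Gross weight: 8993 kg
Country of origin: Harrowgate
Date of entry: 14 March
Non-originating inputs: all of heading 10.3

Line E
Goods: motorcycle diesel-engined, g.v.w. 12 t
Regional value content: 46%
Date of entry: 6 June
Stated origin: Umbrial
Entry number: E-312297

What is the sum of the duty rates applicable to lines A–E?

Line A: passenger car → 10.1; battery-electric → 10.1.1; g.v.w. 16 t → 10.1.1.1. Scheduled 34%. No special measure applies. → 34%.
Line B: crane lorry → 10.2; hybrid → 10.2.1; g.v.w. 40 t → 10.2.1.2. Scheduled 2%. Umbrial agreement on 10.3.1.1: 10.2.1.2 not covered. → 2%.
Line C: motorcycle → 10.3; battery-electric → 10.3.2; g.v.w. 26 t → 10.3.2.2. Scheduled 21%. Harrowgate agreement on 10.3: CTH met → 20% available; Harrowgate agreement on 10.2: 10.3.2.2 not covered; preferential 20%. → 20%.
Line D: crane lorry → 10.2; hybrid → 10.2.1; g.v.w. 16 t → 10.2.1.1. Scheduled 19%. Harrowgate agreement on 10.3: 10.2.1.1 not covered; Harrowgate agreement on 10.2: CTH met → 23% available; preference 23% not lower than 19% → no reduction. → 19%.
Line E: motorcycle → 10.3; diesel-engined → 10.3.1; g.v.w. 12 t → 10.3.1.1. Scheduled 20%. Umbrial agreement on 10.3.1.1: RVC ≥ 45% → 14% available; preferential 14%. → 14%.
Sum: 34% + 2% + 20% + 19% + 14% = 89%.

89%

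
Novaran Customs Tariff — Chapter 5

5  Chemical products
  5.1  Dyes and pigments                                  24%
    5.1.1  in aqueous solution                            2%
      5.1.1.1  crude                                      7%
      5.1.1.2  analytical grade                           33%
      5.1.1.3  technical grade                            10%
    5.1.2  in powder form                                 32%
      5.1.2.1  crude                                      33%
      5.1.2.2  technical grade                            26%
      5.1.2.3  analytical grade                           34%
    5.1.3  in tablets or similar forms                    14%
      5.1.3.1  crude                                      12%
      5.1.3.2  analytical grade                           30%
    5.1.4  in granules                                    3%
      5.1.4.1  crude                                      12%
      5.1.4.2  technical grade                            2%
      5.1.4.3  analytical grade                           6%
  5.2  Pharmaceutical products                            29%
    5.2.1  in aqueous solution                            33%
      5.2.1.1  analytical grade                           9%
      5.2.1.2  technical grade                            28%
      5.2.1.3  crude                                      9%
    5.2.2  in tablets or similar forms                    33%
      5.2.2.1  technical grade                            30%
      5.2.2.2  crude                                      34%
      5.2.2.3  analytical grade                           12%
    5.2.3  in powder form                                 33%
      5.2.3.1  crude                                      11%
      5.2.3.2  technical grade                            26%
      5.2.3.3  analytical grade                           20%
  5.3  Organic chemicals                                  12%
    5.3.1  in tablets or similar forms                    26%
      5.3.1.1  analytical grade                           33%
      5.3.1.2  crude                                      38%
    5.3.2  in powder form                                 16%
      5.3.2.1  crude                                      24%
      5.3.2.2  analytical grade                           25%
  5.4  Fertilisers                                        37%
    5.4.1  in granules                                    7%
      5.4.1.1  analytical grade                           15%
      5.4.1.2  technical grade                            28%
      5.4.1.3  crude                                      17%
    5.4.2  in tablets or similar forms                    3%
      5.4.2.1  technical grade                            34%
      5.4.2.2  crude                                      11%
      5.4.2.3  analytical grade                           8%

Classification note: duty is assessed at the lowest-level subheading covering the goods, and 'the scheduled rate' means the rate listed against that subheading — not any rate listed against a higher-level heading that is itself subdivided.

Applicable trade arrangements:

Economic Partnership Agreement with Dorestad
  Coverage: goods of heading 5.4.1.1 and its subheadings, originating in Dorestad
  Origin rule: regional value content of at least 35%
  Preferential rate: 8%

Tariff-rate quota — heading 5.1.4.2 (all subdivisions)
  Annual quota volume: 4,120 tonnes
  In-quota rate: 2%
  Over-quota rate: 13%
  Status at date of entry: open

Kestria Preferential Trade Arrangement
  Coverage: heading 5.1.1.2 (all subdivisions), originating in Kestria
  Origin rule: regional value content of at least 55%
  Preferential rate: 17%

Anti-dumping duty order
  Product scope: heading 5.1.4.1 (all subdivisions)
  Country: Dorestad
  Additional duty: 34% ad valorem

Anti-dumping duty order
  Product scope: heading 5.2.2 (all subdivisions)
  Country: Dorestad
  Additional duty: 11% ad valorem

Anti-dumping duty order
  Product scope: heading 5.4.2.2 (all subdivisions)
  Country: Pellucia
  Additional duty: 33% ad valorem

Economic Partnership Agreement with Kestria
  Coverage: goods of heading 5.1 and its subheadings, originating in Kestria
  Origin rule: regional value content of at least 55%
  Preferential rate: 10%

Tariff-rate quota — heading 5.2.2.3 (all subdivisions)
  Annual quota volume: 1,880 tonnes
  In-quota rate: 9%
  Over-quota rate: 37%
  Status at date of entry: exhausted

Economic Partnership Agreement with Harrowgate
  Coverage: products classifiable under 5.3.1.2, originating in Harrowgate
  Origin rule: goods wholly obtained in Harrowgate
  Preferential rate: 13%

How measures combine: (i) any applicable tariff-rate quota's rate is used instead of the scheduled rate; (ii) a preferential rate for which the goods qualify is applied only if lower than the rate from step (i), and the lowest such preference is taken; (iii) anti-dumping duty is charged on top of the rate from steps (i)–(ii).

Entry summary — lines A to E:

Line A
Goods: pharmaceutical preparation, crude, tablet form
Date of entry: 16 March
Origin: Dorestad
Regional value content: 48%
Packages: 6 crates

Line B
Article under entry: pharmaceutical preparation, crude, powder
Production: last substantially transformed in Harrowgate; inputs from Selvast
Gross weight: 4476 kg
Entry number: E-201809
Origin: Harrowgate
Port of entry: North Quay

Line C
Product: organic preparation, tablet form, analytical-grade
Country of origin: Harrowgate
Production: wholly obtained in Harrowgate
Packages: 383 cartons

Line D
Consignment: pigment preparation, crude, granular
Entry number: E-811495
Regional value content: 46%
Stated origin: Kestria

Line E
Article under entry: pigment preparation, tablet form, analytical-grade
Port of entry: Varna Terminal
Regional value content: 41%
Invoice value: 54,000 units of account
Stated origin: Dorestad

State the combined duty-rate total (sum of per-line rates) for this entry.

131%

Line A: pharmaceutical → 5.2; tablet form → 5.2.2; crude → 5.2.2.2. Scheduled 34%. Dorestad agreement on 5.4.1.1: 5.2.2.2 not covered; anti-dumping (Dorestad, 5.2.2): +11%; total 34% + 11% = 45%. → 45%.
Line B: pharmaceutical → 5.2; powder → 5.2.3; crude → 5.2.3.1. Scheduled 11%. Harrowgate agreement on 5.3.1.2: 5.2.3.1 not covered. → 11%.
Line C: organic → 5.3; tablet form → 5.3.1; analytical-grade → 5.3.1.1. Scheduled 33%. Harrowgate agreement on 5.3.1.2: 5.3.1.1 not covered. → 33%.
Line D: pigment → 5.1; granular → 5.1.4; crude → 5.1.4.1. Scheduled 12%. Kestria agreement on 5.1.1.2: 5.1.4.1 not covered; Kestria agreement on 5.1: RVC < 55%. → 12%.
Line E: pigment → 5.1; tablet form → 5.1.3; analytical-grade → 5.1.3.2. Scheduled 30%. Dorestad agreement on 5.4.1.1: 5.1.3.2 not covered. → 30%.
Sum: 45% + 11% + 33% + 12% + 30% = 131%.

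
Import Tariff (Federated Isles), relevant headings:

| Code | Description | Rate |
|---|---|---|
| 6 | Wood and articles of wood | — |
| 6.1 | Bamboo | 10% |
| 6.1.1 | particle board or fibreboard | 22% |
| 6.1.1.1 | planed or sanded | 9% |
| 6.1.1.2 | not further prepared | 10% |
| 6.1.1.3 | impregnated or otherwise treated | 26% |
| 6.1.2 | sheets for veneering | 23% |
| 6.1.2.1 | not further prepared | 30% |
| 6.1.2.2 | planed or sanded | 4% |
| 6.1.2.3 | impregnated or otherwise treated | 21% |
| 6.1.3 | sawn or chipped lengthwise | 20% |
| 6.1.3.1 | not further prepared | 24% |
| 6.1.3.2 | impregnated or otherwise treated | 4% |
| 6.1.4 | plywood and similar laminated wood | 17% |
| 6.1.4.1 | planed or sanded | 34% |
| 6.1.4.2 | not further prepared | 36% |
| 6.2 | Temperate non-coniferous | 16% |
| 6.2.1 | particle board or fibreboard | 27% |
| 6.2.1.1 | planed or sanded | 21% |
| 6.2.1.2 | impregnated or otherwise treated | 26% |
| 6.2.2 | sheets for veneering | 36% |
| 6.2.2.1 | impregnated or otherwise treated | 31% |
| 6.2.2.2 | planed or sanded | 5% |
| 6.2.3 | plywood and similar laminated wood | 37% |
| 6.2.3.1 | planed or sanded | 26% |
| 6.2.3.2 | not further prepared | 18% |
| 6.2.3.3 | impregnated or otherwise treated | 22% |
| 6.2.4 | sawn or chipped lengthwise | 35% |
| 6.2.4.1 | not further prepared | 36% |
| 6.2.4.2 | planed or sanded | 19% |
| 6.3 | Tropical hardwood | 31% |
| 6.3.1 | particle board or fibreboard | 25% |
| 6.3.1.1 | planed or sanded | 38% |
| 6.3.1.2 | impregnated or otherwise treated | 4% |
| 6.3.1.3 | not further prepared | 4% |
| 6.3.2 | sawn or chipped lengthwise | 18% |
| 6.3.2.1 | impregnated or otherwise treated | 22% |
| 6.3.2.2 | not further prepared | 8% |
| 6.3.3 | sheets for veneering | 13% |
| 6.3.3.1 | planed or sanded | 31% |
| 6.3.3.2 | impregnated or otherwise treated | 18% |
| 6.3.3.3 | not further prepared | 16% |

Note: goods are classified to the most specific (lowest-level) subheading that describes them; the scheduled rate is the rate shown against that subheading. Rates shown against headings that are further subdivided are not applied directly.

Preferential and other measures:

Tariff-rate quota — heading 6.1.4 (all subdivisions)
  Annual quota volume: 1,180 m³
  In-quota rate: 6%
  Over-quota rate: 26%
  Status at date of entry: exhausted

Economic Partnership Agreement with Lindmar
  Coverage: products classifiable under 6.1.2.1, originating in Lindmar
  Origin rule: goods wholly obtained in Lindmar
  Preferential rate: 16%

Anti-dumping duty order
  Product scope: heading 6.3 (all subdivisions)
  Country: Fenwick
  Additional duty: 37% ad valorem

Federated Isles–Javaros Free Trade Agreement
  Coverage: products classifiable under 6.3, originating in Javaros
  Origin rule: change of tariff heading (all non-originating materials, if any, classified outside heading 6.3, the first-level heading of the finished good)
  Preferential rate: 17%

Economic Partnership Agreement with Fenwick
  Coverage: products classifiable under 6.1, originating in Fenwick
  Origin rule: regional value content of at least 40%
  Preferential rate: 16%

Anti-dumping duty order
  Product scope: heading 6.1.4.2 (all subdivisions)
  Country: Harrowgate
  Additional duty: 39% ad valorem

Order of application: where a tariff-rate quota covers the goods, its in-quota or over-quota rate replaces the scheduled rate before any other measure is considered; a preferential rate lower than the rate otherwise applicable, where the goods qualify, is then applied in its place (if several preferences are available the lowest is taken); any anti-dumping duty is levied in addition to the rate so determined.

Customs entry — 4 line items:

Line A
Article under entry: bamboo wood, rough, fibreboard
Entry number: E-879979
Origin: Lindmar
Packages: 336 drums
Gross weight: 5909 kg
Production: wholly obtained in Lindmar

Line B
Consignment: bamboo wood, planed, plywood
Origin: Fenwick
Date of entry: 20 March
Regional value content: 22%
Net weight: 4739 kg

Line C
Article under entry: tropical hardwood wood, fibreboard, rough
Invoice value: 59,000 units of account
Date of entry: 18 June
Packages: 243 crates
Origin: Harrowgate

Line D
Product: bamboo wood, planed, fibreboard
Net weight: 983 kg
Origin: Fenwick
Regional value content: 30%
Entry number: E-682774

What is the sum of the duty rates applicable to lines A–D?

49%

Line A: bamboo → 6.1; fibreboard → 6.1.1; rough → 6.1.1.2. Scheduled 10%. Lindmar agreement on 6.1.2.1: 6.1.1.2 not covered. → 10%.
Line B: bamboo → 6.1; plywood → 6.1.4; planed → 6.1.4.1. Scheduled 34%. quota on 6.1.4 exhausted → over-quota 26%; Fenwick agreement on 6.1: RVC < 40%. → 26%.
Line C: tropical hardwood → 6.3; fibreboard → 6.3.1; rough → 6.3.1.3. Scheduled 4%. No special measure applies. → 4%.
Line D: bamboo → 6.1; fibreboard → 6.1.1; planed → 6.1.1.1. Scheduled 9%. Fenwick agreement on 6.1: RVC < 40%. → 9%.
Sum: 10% + 26% + 4% + 9% = 49%.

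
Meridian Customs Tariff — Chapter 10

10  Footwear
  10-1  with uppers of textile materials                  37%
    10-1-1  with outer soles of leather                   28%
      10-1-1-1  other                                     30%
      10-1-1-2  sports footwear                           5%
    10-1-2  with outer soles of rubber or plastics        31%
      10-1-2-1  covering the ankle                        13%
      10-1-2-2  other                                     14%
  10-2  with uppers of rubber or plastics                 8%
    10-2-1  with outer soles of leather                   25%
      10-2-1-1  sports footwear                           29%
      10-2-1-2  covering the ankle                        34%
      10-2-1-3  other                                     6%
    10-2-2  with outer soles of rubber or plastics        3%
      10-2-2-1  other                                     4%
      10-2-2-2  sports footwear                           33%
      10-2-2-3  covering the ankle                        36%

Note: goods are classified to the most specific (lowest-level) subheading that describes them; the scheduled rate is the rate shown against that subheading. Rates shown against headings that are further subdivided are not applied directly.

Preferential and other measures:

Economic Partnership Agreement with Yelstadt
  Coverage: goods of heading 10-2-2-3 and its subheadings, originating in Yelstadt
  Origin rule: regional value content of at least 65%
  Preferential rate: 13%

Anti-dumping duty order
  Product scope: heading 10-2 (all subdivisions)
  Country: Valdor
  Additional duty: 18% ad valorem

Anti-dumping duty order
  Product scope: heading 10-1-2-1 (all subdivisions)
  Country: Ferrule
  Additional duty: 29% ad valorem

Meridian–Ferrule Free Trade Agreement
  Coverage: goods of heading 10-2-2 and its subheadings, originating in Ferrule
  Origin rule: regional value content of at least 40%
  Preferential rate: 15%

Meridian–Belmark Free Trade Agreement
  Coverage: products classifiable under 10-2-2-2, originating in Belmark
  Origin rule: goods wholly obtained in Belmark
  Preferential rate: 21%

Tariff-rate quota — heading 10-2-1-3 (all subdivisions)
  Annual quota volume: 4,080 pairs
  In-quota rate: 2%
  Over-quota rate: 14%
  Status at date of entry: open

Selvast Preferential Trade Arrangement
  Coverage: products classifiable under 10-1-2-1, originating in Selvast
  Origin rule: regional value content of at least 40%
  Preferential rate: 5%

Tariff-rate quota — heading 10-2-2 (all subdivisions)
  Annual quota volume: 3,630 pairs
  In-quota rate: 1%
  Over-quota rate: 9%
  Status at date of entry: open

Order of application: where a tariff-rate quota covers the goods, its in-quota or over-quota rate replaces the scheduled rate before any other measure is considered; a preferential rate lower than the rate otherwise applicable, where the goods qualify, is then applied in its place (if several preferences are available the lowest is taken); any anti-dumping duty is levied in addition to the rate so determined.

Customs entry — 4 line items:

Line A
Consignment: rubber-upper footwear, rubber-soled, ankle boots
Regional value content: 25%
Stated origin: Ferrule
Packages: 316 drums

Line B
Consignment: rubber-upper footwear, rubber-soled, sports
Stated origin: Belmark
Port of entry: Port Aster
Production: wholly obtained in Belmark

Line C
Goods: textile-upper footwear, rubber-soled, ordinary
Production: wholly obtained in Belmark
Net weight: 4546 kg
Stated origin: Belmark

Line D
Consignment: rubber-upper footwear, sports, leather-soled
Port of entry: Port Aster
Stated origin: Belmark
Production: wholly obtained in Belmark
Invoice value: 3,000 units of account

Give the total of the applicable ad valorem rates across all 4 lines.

45%

Line A: rubber-upper → 10-2; rubber-soled → 10-2-2; ankle boots → 10-2-2-3. Scheduled 36%. quota on 10-2-2 open → in-quota 1%; Ferrule agreement on 10-2-2: RVC < 40%. → 1%.
Line B: rubber-upper → 10-2; rubber-soled → 10-2-2; sports → 10-2-2-2. Scheduled 33%. quota on 10-2-2 open → in-quota 1%; Belmark agreement on 10-2-2-2: wholly obtained → 21% available; preference 21% not lower than 1% → no reduction. → 1%.
Line C: textile-upper → 10-1; rubber-soled → 10-1-2; ordinary → 10-1-2-2. Scheduled 14%. Belmark agreement on 10-2-2-2: 10-1-2-2 not covered. → 14%.
Line D: rubber-upper → 10-2; leather-soled → 10-2-1; sports → 10-2-1-1. Scheduled 29%. Belmark agreement on 10-2-2-2: 10-2-1-1 not covered. → 29%.
Sum: 1% + 1% + 14% + 29% = 45%.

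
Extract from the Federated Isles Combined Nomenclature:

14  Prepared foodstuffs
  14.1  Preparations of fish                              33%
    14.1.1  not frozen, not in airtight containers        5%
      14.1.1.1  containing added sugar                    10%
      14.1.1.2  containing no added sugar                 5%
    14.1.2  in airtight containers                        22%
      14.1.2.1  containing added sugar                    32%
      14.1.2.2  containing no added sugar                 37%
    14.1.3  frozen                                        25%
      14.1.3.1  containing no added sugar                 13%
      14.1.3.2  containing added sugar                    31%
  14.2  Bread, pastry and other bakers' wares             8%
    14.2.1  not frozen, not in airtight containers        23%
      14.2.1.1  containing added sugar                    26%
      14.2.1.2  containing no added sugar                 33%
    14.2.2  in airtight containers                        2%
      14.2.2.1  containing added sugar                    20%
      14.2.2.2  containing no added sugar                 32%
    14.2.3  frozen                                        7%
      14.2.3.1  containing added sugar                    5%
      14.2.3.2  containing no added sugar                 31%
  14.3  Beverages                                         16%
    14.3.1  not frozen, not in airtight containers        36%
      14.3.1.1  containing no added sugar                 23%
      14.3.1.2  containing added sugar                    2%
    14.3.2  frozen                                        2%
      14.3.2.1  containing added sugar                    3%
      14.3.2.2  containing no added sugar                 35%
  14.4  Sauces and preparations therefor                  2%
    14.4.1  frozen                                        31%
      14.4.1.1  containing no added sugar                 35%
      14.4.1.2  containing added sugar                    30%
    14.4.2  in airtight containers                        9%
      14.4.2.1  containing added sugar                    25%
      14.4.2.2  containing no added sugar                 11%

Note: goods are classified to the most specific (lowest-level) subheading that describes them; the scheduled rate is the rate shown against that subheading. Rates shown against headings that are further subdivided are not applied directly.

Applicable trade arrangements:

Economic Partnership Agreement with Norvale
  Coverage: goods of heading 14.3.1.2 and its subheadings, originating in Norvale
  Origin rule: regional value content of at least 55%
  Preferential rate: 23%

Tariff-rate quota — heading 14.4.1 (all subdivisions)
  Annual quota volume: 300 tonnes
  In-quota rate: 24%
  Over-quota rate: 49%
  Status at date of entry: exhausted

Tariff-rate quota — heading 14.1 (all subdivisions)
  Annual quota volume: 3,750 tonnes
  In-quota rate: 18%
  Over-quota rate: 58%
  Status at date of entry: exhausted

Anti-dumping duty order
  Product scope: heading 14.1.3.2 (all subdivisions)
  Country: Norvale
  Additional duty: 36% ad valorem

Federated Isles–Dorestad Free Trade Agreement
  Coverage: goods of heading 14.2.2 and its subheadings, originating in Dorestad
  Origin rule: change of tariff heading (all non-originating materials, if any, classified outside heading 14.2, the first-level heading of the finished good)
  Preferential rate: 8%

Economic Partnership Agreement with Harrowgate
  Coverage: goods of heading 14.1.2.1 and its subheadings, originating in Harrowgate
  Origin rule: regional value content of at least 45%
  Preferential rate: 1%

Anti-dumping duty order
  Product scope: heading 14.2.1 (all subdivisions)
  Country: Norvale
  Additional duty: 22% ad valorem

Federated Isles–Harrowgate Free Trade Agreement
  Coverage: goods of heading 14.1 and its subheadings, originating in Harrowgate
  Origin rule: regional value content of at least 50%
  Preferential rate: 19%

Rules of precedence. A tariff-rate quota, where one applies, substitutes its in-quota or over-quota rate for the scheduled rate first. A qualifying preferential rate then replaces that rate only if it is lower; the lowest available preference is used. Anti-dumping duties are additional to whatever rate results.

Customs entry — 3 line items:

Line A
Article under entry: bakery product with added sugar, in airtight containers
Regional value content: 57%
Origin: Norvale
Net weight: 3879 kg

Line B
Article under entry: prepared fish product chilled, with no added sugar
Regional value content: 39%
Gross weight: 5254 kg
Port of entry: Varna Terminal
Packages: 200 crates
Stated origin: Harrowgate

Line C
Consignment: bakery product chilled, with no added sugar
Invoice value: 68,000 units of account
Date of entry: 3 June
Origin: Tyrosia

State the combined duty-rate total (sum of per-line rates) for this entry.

111%

Line A: bakery product → 14.2; in airtight containers → 14.2.2; with added sugar → 14.2.2.1. Scheduled 20%. Norvale agreement on 14.3.1.2: 14.2.2.1 not covered. → 20%.
Line B: prepared fish product → 14.1; chilled → 14.1.1; with no added sugar → 14.1.1.2. Scheduled 5%. quota on 14.1 exhausted → over-quota 58%; Harrowgate agreement on 14.1.2.1: 14.1.1.2 not covered; Harrowgate agreement on 14.1: RVC < 50%. → 58%.
Line C: bakery product → 14.2; chilled → 14.2.1; with no added sugar → 14.2.1.2. Scheduled 33%. No special measure applies. → 33%.
Sum: 20% + 58% + 33% = 111%.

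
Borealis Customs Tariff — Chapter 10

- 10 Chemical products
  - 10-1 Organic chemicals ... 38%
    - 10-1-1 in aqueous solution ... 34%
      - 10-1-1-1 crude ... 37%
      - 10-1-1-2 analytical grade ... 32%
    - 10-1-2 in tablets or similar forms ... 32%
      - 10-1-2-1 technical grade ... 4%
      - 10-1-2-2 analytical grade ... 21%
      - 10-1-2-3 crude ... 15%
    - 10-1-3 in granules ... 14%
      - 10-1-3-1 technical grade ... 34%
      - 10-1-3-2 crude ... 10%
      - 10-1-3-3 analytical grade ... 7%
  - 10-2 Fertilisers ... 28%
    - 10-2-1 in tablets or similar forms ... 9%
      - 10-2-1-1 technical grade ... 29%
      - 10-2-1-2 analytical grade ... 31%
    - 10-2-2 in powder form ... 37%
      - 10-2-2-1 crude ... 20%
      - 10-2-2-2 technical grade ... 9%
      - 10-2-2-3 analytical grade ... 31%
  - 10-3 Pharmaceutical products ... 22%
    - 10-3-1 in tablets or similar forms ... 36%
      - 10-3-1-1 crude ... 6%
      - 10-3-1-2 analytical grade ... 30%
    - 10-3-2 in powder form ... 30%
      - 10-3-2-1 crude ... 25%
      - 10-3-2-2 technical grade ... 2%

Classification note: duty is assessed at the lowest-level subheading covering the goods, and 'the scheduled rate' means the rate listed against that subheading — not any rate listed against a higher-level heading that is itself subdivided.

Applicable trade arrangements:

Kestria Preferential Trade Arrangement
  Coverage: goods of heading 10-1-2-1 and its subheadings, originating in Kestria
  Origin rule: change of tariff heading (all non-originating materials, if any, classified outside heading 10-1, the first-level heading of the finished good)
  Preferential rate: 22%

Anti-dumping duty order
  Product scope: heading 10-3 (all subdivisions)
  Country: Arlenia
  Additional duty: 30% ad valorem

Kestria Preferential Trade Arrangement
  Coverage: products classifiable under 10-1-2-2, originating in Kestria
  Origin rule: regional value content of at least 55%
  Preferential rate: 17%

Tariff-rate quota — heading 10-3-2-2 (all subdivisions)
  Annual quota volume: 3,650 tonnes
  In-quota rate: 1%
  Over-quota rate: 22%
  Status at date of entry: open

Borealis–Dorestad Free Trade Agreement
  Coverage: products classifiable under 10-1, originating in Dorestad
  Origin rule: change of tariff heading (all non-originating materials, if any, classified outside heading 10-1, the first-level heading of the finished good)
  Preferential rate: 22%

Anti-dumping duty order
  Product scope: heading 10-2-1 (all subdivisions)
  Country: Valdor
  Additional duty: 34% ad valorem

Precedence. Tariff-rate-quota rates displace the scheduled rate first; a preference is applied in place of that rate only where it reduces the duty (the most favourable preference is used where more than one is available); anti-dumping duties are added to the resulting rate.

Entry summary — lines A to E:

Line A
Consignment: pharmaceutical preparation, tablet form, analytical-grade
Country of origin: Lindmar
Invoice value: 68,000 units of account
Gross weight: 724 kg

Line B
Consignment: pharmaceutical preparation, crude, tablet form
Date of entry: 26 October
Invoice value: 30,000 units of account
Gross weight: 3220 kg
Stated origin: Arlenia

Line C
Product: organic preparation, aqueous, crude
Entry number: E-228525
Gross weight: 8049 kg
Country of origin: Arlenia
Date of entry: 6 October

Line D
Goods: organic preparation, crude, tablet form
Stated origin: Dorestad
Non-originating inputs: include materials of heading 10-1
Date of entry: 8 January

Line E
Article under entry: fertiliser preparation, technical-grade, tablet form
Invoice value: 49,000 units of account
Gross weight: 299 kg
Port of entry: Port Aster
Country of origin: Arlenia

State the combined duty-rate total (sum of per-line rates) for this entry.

147%

Line A: pharmaceutical → 10-3; tablet form → 10-3-1; analytical-grade → 10-3-1-2. Scheduled 30%. No special measure applies. → 30%.
Line B: pharmaceutical → 10-3; tablet form → 10-3-1; crude → 10-3-1-1. Scheduled 6%. anti-dumping (Arlenia, 10-3): +30%; total 6% + 30% = 36%. → 36%.
Line C: organic → 10-1; aqueous → 10-1-1; crude → 10-1-1-1. Scheduled 37%. No special measure applies. → 37%.
Line D: organic → 10-1; tablet form → 10-1-2; crude → 10-1-2-3. Scheduled 15%. Dorestad agreement on 10-1: CTH not met. → 15%.
Line E: fertiliser → 10-2; tablet form → 10-2-1; technical-grade → 10-2-1-1. Scheduled 29%. No special measure applies. → 29%.
Sum: 30% + 36% + 37% + 15% + 29% = 147%.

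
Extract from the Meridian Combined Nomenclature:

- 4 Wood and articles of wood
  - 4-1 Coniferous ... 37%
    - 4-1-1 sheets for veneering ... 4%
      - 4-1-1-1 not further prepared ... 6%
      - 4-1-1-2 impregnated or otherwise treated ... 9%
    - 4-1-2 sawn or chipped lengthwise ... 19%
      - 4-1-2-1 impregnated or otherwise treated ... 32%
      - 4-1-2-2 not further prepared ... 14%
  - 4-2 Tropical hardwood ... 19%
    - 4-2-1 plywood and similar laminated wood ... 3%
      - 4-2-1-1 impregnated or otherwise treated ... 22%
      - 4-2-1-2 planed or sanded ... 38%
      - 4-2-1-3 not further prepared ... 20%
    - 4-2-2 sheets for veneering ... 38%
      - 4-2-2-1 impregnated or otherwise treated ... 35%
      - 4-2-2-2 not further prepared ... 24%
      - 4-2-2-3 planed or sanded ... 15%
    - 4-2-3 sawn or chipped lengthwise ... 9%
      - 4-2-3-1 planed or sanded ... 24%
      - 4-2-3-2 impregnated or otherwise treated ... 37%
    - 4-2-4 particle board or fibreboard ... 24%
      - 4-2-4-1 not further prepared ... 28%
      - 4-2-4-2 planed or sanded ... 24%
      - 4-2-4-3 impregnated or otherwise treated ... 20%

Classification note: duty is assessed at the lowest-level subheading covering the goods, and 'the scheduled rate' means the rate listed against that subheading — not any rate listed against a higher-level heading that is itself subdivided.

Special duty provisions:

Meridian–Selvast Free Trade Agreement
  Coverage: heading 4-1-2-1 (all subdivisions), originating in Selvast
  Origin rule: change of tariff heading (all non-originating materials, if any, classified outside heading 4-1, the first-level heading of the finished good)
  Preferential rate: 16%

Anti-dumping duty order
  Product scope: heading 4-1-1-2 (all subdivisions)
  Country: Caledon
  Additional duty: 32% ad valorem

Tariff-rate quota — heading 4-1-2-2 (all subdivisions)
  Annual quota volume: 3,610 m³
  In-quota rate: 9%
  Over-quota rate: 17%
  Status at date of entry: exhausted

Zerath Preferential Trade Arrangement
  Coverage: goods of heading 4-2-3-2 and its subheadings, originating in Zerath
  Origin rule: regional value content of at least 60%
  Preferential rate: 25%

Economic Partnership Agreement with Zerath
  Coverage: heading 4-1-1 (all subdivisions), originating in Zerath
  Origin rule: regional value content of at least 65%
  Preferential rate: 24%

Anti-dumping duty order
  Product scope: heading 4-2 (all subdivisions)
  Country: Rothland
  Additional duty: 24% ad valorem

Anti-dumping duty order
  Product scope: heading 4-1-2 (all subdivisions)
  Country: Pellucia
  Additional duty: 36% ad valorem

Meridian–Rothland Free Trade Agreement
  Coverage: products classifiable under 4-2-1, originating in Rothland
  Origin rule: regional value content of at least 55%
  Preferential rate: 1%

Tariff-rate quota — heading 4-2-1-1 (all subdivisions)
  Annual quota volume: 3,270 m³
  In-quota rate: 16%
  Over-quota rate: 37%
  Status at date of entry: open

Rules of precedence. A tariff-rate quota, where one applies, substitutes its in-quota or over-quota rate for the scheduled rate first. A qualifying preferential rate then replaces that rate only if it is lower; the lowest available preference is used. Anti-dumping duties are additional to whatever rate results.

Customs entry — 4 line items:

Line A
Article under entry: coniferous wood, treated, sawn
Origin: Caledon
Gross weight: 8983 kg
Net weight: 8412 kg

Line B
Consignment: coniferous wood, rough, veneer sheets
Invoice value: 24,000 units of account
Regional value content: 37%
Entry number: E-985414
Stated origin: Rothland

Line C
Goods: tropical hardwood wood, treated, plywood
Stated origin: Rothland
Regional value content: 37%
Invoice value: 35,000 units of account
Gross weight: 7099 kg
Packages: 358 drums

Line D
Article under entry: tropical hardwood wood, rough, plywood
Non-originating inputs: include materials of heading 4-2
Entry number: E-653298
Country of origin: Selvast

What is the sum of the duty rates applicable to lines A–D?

98%

Line A: coniferous → 4-1; sawn → 4-1-2; treated → 4-1-2-1. Scheduled 32%. No special measure applies. → 32%.
Line B: coniferous → 4-1; veneer sheets → 4-1-1; rough → 4-1-1-1. Scheduled 6%. Rothland agreement on 4-2-1: 4-1-1-1 not covered. → 6%.
Line C: tropical hardwood → 4-2; plywood → 4-2-1; treated → 4-2-1-1. Scheduled 22%. quota on 4-2-1-1 open → in-quota 16%; Rothland agreement on 4-2-1: RVC < 55%; anti-dumping (Rothland, 4-2): +24%; total 16% + 24% = 40%. → 40%.
Line D: tropical hardwood → 4-2; plywood → 4-2-1; rough → 4-2-1-3. Scheduled 20%. Selvast agreement on 4-1-2-1: 4-2-1-3 not covered. → 20%.
Sum: 32% + 6% + 40% + 20% = 98%.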